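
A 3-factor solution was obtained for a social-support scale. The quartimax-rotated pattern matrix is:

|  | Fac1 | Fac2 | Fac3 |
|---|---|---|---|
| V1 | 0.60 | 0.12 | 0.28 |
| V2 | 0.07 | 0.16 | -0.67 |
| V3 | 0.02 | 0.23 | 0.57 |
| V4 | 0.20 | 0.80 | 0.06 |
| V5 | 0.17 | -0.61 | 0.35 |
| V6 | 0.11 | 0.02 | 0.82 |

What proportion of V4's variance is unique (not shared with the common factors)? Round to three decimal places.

0.316

h² = 0.20² + 0.80² + 0.06² = 0.0400 + 0.6400 + 0.0036 = 0.6836
Uniqueness u² = 1 − h² = 1 − 0.6836 = 0.3164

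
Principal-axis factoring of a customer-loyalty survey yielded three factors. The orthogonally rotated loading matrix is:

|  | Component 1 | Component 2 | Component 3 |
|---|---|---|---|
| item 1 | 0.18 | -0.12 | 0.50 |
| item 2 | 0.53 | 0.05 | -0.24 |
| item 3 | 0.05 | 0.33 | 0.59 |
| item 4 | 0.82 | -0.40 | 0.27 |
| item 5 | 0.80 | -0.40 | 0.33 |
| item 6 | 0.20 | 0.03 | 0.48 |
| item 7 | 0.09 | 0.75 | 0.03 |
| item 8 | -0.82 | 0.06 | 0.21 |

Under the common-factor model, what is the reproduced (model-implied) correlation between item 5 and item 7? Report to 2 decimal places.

-0.22

r̂ = Σ λ_i·λ_j across factors = (0.80)(0.09) + (-0.40)(0.75) + (0.33)(0.03)
  = +0.0720 -0.3000 +0.0099 = -0.2181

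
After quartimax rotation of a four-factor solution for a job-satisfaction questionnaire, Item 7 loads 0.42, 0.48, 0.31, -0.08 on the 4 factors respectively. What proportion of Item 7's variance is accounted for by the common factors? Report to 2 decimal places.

0.51

h² = 0.42² + 0.48² + 0.31² + (-0.08)² = 0.1764 + 0.2304 + 0.0961 + 0.0064 = 0.5093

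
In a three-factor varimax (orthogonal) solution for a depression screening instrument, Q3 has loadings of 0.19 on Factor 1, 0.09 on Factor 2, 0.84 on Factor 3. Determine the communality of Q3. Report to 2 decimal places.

0.75

h² = 0.19² + 0.09² + 0.84² = 0.0361 + 0.0081 + 0.7056 = 0.7498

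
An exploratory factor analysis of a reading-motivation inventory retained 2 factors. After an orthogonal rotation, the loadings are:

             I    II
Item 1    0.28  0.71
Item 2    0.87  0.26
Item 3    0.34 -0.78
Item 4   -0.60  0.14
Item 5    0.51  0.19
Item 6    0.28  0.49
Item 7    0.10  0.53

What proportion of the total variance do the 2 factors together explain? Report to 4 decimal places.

SS loadings by factor: 1.6594, 1.7568; total = 3.4162.
Total variance with 7 standardized items is 7, so the solution explains 3.4162/7 = 0.4880.

0.4880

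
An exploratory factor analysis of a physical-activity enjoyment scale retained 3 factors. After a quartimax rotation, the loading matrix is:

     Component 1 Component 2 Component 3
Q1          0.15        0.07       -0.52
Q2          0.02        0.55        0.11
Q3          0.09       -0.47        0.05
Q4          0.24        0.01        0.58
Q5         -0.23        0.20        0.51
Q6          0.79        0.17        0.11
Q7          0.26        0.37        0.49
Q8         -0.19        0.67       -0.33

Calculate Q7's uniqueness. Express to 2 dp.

h² = 0.26² + 0.37² + 0.49² = 0.0676 + 0.1369 + 0.2401 = 0.4446
Uniqueness u² = 1 − h² = 1 − 0.4446 = 0.5554

0.56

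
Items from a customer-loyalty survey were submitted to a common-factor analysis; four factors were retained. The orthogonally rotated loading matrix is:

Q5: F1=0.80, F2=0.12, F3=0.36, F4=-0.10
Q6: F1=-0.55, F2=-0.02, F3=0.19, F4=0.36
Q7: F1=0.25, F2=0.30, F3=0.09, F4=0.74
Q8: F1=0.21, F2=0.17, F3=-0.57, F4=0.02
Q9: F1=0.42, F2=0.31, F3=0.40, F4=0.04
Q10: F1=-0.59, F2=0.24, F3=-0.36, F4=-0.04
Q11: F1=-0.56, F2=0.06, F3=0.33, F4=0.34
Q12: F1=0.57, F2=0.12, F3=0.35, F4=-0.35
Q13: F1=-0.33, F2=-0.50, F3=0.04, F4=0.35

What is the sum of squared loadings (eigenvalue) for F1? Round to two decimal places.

SS loadings for F1 = 0.80² + (-0.55)² + 0.25² + 0.21² + 0.42² + (-0.59)² + (-0.56)² + 0.57² + (-0.33)² = 0.6400 + 0.3025 + 0.0625 + 0.0441 + 0.1764 + 0.3481 + 0.3136 + 0.3249 + 0.1089 = 2.3210

2.32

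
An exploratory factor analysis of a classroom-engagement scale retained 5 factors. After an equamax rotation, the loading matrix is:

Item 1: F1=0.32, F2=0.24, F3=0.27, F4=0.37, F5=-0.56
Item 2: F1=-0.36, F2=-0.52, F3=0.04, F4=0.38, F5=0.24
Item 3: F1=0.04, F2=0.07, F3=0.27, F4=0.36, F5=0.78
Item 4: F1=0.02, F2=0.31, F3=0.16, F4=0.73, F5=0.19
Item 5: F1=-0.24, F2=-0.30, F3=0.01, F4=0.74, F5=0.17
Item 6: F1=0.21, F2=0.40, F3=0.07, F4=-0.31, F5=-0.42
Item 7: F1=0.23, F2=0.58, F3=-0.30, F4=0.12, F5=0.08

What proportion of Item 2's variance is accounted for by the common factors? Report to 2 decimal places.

h² = (-0.36)² + (-0.52)² + 0.04² + 0.38² + 0.24² = 0.1296 + 0.2704 + 0.0016 + 0.1444 + 0.0576 = 0.6036

0.60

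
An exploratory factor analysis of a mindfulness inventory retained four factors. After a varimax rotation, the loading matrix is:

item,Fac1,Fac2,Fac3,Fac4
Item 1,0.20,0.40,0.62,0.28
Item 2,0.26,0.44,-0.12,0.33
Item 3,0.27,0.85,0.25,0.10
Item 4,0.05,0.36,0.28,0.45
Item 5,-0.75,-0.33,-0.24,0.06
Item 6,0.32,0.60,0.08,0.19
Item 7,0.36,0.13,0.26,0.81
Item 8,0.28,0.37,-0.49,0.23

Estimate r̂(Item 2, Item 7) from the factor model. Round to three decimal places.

0.387

r̂ = Σ λ_i·λ_j across factors = (0.26)(0.36) + (0.44)(0.13) + (-0.12)(0.26) + (0.33)(0.81)
  = +0.0936 +0.0572 -0.0312 +0.2673 = 0.3869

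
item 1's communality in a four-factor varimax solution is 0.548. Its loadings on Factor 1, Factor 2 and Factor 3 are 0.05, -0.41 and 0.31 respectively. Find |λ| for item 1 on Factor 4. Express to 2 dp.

0.53

Under orthogonal rotation h² = Σλ², so λ_Factor 4² = h² − (0.2667) = 0.548 − 0.2667 = 0.2813.
|λ| = √0.2813 = 0.5304.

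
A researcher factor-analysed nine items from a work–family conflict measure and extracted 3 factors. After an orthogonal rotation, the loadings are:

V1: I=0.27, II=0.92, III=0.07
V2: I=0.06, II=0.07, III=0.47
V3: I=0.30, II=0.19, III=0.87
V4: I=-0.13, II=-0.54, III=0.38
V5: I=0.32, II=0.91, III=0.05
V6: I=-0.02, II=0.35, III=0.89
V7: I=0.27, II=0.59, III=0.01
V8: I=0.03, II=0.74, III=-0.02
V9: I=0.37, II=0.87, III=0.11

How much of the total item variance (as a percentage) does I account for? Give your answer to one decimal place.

5.5%

SS loadings for I = 0.27² + 0.06² + 0.30² + (-0.13)² + 0.32² + (-0.02)² + 0.27² + 0.03² + 0.37² = 0.4969
With 9 standardized items, total variance = 9. Proportion = 0.4969/9 = 0.0552 → 5.52%.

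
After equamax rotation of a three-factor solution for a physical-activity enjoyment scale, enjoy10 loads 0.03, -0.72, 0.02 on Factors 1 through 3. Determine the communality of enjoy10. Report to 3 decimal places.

h² = 0.03² + (-0.72)² + 0.02² = 0.0009 + 0.5184 + 0.0004 = 0.5197

0.520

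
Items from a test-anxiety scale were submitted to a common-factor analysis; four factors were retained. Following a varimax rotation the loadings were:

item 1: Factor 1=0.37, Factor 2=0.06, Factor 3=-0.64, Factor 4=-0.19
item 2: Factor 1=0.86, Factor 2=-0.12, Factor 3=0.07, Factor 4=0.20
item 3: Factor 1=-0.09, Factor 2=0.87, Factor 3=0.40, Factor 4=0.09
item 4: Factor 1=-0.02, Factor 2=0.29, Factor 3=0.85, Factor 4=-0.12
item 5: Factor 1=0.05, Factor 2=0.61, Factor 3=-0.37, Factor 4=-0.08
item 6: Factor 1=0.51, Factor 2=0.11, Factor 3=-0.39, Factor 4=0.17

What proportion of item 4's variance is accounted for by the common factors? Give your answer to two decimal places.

0.82

h² = (-0.02)² + 0.29² + 0.85² + (-0.12)² = 0.0004 + 0.0841 + 0.7225 + 0.0144 = 0.8214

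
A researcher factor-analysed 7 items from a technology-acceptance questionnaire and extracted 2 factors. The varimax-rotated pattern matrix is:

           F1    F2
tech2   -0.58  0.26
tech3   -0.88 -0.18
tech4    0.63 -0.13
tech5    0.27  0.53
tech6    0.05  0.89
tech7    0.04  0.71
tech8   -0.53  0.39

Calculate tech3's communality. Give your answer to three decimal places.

0.807

h² = (-0.88)² + (-0.18)² = 0.7744 + 0.0324 = 0.8068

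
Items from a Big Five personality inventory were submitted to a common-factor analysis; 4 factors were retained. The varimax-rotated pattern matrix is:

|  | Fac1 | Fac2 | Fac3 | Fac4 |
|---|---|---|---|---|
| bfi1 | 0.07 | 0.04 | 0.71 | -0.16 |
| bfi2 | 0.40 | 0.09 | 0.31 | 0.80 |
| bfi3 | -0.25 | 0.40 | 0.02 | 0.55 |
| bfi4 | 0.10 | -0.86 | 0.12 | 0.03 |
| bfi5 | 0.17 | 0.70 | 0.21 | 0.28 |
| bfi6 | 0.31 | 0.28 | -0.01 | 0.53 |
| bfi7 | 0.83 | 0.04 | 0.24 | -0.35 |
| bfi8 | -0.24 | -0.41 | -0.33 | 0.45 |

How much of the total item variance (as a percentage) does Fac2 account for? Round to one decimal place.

SS loadings for Fac2 = 0.04² + 0.09² + 0.40² + (-0.86)² + 0.70² + 0.28² + 0.04² + (-0.41)² = 1.6474
With 8 standardized items, total variance = 8. Proportion = 1.6474/8 = 0.2059 → 20.59%.

20.6%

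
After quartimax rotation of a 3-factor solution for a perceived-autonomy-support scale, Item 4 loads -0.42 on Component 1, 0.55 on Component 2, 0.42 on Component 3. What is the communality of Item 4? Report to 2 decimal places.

0.66

h² = (-0.42)² + 0.55² + 0.42² = 0.1764 + 0.3025 + 0.1764 = 0.6553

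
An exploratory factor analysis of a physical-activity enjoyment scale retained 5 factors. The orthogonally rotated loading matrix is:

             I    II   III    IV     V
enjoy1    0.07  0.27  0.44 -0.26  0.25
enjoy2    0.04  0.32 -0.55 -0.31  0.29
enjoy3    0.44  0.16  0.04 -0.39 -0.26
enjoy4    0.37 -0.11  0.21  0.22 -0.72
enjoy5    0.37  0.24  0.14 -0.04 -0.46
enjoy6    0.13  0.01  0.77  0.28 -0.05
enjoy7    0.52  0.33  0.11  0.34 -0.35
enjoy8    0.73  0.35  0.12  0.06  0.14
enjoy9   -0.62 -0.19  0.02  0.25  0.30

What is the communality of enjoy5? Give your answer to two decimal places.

h² = 0.37² + 0.24² + 0.14² + (-0.04)² + (-0.46)² = 0.1369 + 0.0576 + 0.0196 + 0.0016 + 0.2116 = 0.4273

0.43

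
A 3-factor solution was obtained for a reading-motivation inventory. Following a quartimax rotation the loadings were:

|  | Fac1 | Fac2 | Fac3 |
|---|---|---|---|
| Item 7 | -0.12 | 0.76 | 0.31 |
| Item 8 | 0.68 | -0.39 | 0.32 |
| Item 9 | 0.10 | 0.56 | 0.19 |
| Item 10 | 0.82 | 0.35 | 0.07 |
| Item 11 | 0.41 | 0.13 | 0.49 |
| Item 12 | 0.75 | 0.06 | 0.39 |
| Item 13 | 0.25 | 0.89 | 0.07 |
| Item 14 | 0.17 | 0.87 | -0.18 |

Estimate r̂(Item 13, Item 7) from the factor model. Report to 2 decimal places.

r̂ = Σ λ_i·λ_j across factors = (0.25)(-0.12) + (0.89)(0.76) + (0.07)(0.31)
  = -0.0300 +0.6764 +0.0217 = 0.6681

0.67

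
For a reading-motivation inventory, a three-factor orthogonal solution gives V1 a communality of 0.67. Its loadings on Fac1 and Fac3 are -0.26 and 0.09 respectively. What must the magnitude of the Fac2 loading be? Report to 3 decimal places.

Under orthogonal rotation h² = Σλ², so λ_Fac2² = h² − (0.0757) = 0.67 − 0.0757 = 0.5943.
|λ| = √0.5943 = 0.7709.

0.771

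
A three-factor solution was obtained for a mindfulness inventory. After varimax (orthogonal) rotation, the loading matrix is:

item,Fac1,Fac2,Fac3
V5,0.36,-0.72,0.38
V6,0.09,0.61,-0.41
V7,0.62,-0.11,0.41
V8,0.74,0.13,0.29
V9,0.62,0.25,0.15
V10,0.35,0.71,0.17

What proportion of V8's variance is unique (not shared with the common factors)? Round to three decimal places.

0.351

h² = 0.74² + 0.13² + 0.29² = 0.5476 + 0.0169 + 0.0841 = 0.6486
Uniqueness u² = 1 − h² = 1 − 0.6486 = 0.3514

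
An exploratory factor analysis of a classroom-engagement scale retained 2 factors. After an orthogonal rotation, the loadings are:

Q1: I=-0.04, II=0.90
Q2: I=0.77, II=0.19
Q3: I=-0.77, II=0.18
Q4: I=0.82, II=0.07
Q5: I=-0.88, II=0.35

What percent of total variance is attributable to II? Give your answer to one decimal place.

20.1%

SS loadings for II = 0.90² + 0.19² + 0.18² + 0.07² + 0.35² = 1.0059
With 5 standardized items, total variance = 5. Proportion = 1.0059/5 = 0.2012 → 20.12%.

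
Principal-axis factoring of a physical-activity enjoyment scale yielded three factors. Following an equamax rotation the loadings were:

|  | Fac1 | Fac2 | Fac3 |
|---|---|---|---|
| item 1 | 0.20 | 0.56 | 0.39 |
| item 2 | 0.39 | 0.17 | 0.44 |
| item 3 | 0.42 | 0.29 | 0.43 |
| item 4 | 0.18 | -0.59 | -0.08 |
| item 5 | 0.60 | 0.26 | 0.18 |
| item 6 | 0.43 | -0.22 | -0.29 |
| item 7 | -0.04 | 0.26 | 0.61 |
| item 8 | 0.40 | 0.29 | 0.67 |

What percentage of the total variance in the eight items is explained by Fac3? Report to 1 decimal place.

SS loadings for Fac3 = 0.39² + 0.44² + 0.43² + (-0.08)² + 0.18² + (-0.29)² + 0.61² + 0.67² = 1.4745
With 8 standardized items, total variance = 8. Proportion = 1.4745/8 = 0.1843 → 18.43%.

18.4%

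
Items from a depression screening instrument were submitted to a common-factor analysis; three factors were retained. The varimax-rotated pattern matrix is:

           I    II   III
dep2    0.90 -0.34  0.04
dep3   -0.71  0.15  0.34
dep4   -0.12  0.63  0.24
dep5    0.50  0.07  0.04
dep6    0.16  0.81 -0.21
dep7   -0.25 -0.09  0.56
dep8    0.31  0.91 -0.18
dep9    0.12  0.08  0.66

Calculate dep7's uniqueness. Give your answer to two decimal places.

0.62

h² = (-0.25)² + (-0.09)² + 0.56² = 0.0625 + 0.0081 + 0.3136 = 0.3842
Uniqueness u² = 1 − h² = 1 − 0.3842 = 0.6158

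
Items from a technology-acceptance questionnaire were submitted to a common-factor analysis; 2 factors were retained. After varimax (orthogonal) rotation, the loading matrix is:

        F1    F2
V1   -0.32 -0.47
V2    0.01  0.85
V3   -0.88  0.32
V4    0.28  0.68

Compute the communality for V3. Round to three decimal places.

0.877

h² = (-0.88)² + 0.32² = 0.7744 + 0.1024 = 0.8768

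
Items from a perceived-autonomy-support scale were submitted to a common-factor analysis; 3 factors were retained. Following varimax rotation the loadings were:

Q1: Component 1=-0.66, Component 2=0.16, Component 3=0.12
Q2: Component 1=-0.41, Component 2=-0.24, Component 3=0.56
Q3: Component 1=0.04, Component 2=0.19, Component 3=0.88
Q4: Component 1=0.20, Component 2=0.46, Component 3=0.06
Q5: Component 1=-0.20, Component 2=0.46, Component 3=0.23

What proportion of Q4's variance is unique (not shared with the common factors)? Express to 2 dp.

h² = 0.20² + 0.46² + 0.06² = 0.0400 + 0.2116 + 0.0036 = 0.2552
Uniqueness u² = 1 − h² = 1 − 0.2552 = 0.7448

0.74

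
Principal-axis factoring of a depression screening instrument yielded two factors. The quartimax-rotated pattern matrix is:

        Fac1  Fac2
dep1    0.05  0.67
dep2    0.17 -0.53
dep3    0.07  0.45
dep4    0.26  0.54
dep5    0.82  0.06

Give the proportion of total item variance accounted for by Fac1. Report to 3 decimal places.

0.155

SS loadings for Fac1 = 0.05² + 0.17² + 0.07² + 0.26² + 0.82² = 0.7763
Proportion of variance = 0.7763 / 5 = 0.1553.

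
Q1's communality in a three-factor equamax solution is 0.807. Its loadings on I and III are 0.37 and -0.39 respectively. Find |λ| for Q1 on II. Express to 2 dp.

0.72

Under orthogonal rotation h² = Σλ², so λ_II² = h² − (0.2890) = 0.807 − 0.2890 = 0.5180.
|λ| = √0.5180 = 0.7197.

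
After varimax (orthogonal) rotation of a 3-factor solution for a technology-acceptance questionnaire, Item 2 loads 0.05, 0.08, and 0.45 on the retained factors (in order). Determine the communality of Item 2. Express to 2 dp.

h² = 0.05² + 0.08² + 0.45² = 0.0025 + 0.0064 + 0.2025 = 0.2114

0.21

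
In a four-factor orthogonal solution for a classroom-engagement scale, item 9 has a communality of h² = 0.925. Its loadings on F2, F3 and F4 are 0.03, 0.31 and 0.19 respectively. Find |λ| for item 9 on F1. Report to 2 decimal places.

Under orthogonal rotation h² = Σλ², so λ_F1² = h² − (0.1331) = 0.925 − 0.1331 = 0.7919.
|λ| = √0.7919 = 0.8899.

0.89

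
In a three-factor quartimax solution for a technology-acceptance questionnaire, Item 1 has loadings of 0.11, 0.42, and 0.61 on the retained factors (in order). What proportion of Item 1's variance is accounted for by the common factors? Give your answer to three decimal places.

h² = 0.11² + 0.42² + 0.61² = 0.0121 + 0.1764 + 0.3721 = 0.5606

0.561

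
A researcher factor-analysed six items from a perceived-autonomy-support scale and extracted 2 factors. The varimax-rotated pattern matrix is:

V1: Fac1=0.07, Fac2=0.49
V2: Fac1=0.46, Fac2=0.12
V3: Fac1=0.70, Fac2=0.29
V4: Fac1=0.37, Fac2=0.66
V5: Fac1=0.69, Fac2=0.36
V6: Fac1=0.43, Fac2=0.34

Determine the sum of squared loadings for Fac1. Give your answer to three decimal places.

1.504

SS loadings for Fac1 = 0.07² + 0.46² + 0.70² + 0.37² + 0.69² + 0.43² = 0.0049 + 0.2116 + 0.4900 + 0.1369 + 0.4761 + 0.1849 = 1.5044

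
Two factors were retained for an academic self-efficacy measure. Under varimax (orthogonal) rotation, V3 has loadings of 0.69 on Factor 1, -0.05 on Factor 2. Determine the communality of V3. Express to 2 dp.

h² = 0.69² + (-0.05)² = 0.4761 + 0.0025 = 0.4786

0.48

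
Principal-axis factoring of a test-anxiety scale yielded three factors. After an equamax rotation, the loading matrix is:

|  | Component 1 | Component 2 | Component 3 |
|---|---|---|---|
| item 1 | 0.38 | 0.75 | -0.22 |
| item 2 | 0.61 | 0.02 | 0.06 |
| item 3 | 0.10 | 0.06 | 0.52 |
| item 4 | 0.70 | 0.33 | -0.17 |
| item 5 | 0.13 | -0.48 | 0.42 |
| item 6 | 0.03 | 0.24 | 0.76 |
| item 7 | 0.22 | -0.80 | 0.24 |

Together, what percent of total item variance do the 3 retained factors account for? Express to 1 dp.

55.0%

Communalities: 0.7553, 0.3761, 0.2840, 0.6278, 0.4237, 0.6361, 0.7460; Σh² = 3.8490.
Total variance with 7 standardized items is 7, so the solution explains 3.8490/7 = 0.5499 = 54.99%.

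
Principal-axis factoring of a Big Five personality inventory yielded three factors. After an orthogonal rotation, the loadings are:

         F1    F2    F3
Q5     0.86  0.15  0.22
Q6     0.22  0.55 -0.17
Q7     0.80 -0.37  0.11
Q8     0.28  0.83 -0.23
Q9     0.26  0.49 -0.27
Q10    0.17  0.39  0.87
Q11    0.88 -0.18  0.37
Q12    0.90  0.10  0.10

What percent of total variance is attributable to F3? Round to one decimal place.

14.0%

SS loadings for F3 = 0.22² + (-0.17)² + 0.11² + (-0.23)² + (-0.27)² + 0.87² + 0.37² + 0.10² = 1.1190
With 8 standardized items, total variance = 8. Proportion = 1.1190/8 = 0.1399 → 13.99%.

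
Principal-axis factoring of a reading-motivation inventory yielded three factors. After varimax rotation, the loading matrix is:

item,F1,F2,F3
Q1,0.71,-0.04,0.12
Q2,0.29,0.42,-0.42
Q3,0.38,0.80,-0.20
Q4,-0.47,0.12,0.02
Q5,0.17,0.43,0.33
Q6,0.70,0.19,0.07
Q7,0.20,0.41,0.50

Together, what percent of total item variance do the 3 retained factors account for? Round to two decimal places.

Communalities: 0.5201, 0.4369, 0.8244, 0.2357, 0.3227, 0.5310, 0.4581; Σh² = 3.3289.
Total variance with 7 standardized items is 7, so the solution explains 3.3289/7 = 0.4756 = 47.56%.

47.56%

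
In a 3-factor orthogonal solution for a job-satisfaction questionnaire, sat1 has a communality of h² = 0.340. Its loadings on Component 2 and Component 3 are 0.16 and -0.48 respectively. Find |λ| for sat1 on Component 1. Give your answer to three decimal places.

Under orthogonal rotation h² = Σλ², so λ_Component 1² = h² − (0.2560) = 0.340 − 0.2560 = 0.0840.
|λ| = √0.0840 = 0.2898.

0.290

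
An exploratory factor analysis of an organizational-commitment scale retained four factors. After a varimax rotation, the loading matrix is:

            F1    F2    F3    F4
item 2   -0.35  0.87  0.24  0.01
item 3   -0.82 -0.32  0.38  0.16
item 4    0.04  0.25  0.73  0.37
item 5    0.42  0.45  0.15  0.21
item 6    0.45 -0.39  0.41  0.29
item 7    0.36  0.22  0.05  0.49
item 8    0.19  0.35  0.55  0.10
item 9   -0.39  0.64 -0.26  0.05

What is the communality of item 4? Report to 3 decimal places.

h² = 0.04² + 0.25² + 0.73² + 0.37² = 0.0016 + 0.0625 + 0.5329 + 0.1369 = 0.7339

0.734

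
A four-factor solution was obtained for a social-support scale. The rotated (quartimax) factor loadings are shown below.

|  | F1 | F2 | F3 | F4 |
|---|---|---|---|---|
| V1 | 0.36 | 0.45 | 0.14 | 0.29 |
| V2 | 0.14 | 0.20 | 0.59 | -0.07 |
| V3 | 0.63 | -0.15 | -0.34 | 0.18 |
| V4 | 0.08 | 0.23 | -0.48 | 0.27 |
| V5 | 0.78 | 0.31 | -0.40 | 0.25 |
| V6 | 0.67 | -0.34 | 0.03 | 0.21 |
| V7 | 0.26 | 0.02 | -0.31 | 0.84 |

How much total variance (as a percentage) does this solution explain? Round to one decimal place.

59.8%

Communalities: 0.4358, 0.4126, 0.5674, 0.3626, 0.9270, 0.6095, 0.8697; Σh² = 4.1846.
Total variance with 7 standardized items is 7, so the solution explains 4.1846/7 = 0.5978 = 59.78%.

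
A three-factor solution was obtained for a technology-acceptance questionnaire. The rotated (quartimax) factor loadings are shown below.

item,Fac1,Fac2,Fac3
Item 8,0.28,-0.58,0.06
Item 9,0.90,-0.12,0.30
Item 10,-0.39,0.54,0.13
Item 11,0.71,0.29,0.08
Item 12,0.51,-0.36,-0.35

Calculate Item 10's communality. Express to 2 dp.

0.46

h² = (-0.39)² + 0.54² + 0.13² = 0.1521 + 0.2916 + 0.0169 = 0.4606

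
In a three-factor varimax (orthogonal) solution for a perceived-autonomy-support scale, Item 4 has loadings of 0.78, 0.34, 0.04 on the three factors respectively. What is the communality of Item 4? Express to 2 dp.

h² = 0.78² + 0.34² + 0.04² = 0.6084 + 0.1156 + 0.0016 = 0.7256

0.73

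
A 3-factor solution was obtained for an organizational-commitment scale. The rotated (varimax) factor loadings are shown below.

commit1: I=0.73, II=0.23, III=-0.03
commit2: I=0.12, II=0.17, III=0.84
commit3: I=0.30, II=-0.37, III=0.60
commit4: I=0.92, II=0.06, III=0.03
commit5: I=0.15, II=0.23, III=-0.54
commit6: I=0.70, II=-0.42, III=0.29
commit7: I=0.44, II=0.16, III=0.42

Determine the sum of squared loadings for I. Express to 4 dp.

2.1898

SS loadings for I = 0.73² + 0.12² + 0.30² + 0.92² + 0.15² + 0.70² + 0.44² = 0.5329 + 0.0144 + 0.0900 + 0.8464 + 0.0225 + 0.4900 + 0.1936 = 2.1898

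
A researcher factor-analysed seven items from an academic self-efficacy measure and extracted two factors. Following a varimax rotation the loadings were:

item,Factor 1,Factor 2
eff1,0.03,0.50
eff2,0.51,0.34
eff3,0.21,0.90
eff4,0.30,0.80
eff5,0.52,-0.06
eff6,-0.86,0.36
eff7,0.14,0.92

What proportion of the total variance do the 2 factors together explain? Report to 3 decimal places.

0.603

Communalities: 0.2509, 0.3757, 0.8541, 0.7300, 0.2740, 0.8692, 0.8660; Σh² = 4.2199.
Total variance with 7 standardized items is 7, so the solution explains 4.2199/7 = 0.6028.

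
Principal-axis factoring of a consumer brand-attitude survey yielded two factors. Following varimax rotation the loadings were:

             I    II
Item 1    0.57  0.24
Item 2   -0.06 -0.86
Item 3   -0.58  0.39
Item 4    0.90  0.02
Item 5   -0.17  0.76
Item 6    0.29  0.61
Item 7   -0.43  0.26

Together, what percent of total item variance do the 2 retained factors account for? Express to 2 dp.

Communalities: 0.3825, 0.7432, 0.4885, 0.8104, 0.6065, 0.4562, 0.2525; Σh² = 3.7398.
Total variance with 7 standardized items is 7, so the solution explains 3.7398/7 = 0.5343 = 53.43%.

53.43%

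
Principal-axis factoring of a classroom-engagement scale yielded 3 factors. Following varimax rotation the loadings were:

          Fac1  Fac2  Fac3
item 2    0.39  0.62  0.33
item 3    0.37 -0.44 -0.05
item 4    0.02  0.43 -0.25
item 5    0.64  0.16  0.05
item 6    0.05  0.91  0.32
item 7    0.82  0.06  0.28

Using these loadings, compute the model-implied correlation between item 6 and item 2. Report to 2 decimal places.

0.69

r̂ = Σ λ_i·λ_j across factors = (0.05)(0.39) + (0.91)(0.62) + (0.32)(0.33)
  = +0.0195 +0.5642 +0.1056 = 0.6893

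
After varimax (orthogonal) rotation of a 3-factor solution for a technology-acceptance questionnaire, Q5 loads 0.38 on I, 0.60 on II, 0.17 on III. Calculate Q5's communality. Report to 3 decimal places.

0.533

h² = 0.38² + 0.60² + 0.17² = 0.1444 + 0.3600 + 0.0289 = 0.5333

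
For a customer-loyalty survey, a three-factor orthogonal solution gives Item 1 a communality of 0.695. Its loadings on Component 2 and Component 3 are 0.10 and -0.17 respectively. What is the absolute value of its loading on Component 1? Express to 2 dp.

0.81

Under orthogonal rotation h² = Σλ², so λ_Component 1² = h² − (0.0389) = 0.695 − 0.0389 = 0.6561.
|λ| = √0.6561 = 0.8100.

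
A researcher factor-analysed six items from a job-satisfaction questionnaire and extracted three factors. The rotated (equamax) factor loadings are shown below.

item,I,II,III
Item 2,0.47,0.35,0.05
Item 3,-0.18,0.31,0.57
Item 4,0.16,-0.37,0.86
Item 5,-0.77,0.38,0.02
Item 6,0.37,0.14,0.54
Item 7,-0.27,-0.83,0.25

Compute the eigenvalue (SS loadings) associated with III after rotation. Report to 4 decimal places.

SS loadings for III = 0.05² + 0.57² + 0.86² + 0.02² + 0.54² + 0.25² = 0.0025 + 0.3249 + 0.7396 + 0.0004 + 0.2916 + 0.0625 = 1.4215

1.4215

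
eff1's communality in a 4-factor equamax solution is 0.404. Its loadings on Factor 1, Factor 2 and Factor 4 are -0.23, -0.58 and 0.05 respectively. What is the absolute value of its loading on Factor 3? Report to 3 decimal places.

Under orthogonal rotation h² = Σλ², so λ_Factor 3² = h² − (0.3918) = 0.404 − 0.3918 = 0.0122.
|λ| = √0.0122 = 0.1105.

0.110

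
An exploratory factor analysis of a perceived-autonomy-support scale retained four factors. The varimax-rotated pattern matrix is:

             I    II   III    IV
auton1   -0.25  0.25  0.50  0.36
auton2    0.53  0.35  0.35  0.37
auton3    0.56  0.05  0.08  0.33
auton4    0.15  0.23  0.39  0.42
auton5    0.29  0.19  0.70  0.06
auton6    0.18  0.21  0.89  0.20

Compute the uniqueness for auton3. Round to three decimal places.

0.569

h² = 0.56² + 0.05² + 0.08² + 0.33² = 0.3136 + 0.0025 + 0.0064 + 0.1089 = 0.4314
Uniqueness u² = 1 − h² = 1 − 0.4314 = 0.5686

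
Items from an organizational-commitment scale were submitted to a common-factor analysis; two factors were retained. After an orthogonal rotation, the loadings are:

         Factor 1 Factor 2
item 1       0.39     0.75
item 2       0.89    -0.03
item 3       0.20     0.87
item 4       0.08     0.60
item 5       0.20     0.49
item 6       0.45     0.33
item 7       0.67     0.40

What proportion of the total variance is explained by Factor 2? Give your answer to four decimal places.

0.3128

SS loadings for Factor 2 = 0.75² + (-0.03)² + 0.87² + 0.60² + 0.49² + 0.33² + 0.40² = 2.1893
Proportion of variance = 2.1893 / 7 = 0.3128.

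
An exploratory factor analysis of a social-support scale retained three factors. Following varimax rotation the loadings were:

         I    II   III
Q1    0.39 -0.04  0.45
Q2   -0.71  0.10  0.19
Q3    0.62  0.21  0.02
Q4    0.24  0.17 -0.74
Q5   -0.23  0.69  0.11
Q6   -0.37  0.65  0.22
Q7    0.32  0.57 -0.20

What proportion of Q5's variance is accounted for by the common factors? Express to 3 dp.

0.541

h² = (-0.23)² + 0.69² + 0.11² = 0.0529 + 0.4761 + 0.0121 = 0.5411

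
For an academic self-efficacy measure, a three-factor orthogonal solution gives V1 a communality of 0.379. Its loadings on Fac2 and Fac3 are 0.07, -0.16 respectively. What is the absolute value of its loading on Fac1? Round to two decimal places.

Under orthogonal rotation h² = Σλ², so λ_Fac1² = h² − (0.0305) = 0.379 − 0.0305 = 0.3485.
|λ| = √0.3485 = 0.5903.

0.59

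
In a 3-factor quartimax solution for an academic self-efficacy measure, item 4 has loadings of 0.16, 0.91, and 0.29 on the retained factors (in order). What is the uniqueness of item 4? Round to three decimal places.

h² = 0.16² + 0.91² + 0.29² = 0.0256 + 0.8281 + 0.0841 = 0.9378
Uniqueness u² = 1 − h² = 1 − 0.9378 = 0.0622

0.062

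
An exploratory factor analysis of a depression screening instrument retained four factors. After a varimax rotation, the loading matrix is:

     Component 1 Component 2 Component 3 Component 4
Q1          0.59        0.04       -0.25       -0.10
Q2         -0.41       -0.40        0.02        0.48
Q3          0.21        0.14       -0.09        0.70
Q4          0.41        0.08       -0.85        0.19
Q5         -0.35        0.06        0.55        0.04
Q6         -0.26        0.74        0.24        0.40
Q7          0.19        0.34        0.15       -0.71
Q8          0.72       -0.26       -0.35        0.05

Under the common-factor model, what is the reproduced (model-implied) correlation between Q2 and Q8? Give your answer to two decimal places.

r̂ = Σ λ_i·λ_j across factors = (-0.41)(0.72) + (-0.40)(-0.26) + (0.02)(-0.35) + (0.48)(0.05)
  = -0.2952 +0.1040 -0.0070 +0.0240 = -0.1742

-0.17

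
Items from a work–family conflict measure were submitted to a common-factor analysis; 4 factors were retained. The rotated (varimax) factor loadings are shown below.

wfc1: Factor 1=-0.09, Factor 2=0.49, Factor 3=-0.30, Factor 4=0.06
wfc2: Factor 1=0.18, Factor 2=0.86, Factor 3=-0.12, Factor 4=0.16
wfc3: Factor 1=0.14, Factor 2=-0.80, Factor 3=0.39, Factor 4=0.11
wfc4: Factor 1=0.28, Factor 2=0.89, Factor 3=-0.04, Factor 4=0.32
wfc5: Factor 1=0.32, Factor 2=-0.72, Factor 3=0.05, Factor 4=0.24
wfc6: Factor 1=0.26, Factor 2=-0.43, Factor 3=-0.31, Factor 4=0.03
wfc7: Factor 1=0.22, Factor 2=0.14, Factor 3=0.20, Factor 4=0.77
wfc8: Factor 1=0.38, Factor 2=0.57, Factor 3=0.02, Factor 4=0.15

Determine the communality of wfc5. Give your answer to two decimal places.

0.68

h² = 0.32² + (-0.72)² + 0.05² + 0.24² = 0.1024 + 0.5184 + 0.0025 + 0.0576 = 0.6809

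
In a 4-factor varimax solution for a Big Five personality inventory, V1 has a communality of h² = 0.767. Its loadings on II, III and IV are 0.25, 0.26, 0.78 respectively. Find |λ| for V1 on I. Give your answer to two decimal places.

Under orthogonal rotation h² = Σλ², so λ_I² = h² − (0.7385) = 0.767 − 0.7385 = 0.0285.
|λ| = √0.0285 = 0.1688.

0.17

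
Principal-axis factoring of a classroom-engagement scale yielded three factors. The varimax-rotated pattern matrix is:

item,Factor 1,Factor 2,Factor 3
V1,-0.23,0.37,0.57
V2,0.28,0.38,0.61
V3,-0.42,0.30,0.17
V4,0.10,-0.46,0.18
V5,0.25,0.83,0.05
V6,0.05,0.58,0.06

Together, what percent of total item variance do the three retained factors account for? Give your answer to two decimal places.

SS loadings by factor: 0.3827, 1.6082, 0.7644; total = 2.7553.
Total variance with 6 standardized items is 6, so the solution explains 2.7553/6 = 0.4592 = 45.92%.

45.92%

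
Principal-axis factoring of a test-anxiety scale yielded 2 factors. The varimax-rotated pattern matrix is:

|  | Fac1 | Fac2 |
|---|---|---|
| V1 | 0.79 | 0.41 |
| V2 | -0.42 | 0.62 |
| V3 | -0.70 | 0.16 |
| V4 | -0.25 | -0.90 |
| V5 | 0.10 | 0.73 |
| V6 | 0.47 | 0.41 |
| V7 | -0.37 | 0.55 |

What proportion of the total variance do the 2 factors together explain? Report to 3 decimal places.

SS loadings by factor: 1.7208, 2.3916; total = 4.1124.
Total variance with 7 standardized items is 7, so the solution explains 4.1124/7 = 0.5875.

0.587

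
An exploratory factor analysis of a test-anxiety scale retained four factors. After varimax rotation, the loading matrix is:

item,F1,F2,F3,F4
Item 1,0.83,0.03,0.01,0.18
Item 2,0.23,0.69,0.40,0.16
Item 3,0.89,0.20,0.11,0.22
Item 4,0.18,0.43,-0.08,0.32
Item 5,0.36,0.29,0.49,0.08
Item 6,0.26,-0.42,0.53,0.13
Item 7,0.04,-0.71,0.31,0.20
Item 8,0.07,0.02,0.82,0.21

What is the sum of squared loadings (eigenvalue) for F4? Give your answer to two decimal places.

SS loadings for F4 = 0.18² + 0.16² + 0.22² + 0.32² + 0.08² + 0.13² + 0.20² + 0.21² = 0.0324 + 0.0256 + 0.0484 + 0.1024 + 0.0064 + 0.0169 + 0.0400 + 0.0441 = 0.3162

0.32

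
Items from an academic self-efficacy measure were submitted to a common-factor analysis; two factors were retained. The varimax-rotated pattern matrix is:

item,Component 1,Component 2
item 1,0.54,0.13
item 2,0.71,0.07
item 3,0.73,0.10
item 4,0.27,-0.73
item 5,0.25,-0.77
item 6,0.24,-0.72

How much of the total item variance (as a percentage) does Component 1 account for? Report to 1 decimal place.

SS loadings for Component 1 = 0.54² + 0.71² + 0.73² + 0.27² + 0.25² + 0.24² = 1.5216
With 6 standardized items, total variance = 6. Proportion = 1.5216/6 = 0.2536 → 25.36%.

25.4%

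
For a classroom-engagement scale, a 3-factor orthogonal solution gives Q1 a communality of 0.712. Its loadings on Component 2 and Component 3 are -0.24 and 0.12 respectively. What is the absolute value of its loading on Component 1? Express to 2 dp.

Under orthogonal rotation h² = Σλ², so λ_Component 1² = h² − (0.0720) = 0.712 − 0.0720 = 0.6400.
|λ| = √0.6400 = 0.8000.

0.80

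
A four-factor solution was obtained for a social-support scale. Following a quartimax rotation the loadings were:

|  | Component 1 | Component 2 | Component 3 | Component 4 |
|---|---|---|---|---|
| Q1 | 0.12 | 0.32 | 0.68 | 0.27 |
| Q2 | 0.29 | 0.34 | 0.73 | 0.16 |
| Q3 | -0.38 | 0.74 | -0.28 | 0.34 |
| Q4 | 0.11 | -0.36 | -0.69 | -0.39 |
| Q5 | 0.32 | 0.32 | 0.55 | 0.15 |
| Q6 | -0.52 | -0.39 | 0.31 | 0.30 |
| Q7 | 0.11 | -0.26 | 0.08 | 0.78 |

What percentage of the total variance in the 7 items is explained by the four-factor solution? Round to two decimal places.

69.99%

SS loadings by factor: 0.6399, 1.2173, 1.9548, 1.0871; total = 4.8991.
Total variance with 7 standardized items is 7, so the solution explains 4.8991/7 = 0.6999 = 69.99%.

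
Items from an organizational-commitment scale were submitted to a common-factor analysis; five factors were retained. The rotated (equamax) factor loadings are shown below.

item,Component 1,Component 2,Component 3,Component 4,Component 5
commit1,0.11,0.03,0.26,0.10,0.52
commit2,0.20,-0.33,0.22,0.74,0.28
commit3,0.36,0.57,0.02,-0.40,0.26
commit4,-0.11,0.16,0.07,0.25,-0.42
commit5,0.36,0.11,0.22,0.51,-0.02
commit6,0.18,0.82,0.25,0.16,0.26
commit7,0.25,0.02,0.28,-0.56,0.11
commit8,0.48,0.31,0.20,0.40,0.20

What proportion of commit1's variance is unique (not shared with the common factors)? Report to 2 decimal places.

0.64

h² = 0.11² + 0.03² + 0.26² + 0.10² + 0.52² = 0.0121 + 0.0009 + 0.0676 + 0.0100 + 0.2704 = 0.3610
Uniqueness u² = 1 − h² = 1 − 0.3610 = 0.6390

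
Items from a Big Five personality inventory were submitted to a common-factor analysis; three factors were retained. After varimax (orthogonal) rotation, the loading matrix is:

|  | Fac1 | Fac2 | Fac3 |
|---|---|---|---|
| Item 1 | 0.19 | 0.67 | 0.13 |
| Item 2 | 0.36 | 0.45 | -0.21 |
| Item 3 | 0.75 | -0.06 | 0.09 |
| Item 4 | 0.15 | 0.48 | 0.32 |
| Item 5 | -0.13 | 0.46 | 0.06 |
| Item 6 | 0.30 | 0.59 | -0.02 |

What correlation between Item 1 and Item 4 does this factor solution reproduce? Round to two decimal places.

r̂ = Σ λ_i·λ_j across factors = (0.19)(0.15) + (0.67)(0.48) + (0.13)(0.32)
  = +0.0285 +0.3216 +0.0416 = 0.3917

0.39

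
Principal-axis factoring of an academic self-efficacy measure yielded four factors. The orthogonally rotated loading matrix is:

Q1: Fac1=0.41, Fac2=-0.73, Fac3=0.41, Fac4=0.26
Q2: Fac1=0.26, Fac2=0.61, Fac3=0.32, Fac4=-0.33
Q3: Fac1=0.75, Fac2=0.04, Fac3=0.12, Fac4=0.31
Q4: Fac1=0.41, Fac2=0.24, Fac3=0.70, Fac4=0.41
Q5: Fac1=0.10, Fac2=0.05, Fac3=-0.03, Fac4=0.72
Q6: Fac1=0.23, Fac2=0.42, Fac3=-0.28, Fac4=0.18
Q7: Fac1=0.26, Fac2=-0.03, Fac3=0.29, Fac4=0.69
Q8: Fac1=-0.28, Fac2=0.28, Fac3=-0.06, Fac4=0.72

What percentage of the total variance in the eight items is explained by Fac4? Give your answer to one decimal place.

24.8%

SS loadings for Fac4 = 0.26² + (-0.33)² + 0.31² + 0.41² + 0.72² + 0.18² + 0.69² + 0.72² = 1.9860
With 8 standardized items, total variance = 8. Proportion = 1.9860/8 = 0.2482 → 24.82%.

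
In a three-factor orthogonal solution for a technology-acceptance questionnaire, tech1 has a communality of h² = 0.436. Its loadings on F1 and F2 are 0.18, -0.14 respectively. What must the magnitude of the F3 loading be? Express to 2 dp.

Under orthogonal rotation h² = Σλ², so λ_F3² = h² − (0.0520) = 0.436 − 0.0520 = 0.3840.
|λ| = √0.3840 = 0.6197.

0.62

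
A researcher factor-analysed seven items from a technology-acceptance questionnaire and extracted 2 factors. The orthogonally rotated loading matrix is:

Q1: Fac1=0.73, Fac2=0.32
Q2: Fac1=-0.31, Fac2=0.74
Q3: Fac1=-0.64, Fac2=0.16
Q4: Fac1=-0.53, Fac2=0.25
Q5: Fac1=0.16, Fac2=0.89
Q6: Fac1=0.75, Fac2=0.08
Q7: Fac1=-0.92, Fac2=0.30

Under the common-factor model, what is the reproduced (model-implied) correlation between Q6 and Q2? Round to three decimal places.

r̂ = Σ λ_i·λ_j across factors = (0.75)(-0.31) + (0.08)(0.74)
  = -0.2325 +0.0592 = -0.1733

-0.173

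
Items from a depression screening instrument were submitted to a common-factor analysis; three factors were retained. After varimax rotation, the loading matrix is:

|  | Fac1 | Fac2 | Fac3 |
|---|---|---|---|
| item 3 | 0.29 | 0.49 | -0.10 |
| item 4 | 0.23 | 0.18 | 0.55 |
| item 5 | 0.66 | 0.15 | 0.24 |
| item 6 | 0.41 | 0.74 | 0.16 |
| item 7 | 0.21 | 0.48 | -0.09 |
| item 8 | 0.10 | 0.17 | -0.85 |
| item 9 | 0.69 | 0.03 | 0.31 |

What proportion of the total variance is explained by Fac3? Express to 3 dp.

0.175

SS loadings for Fac3 = (-0.10)² + 0.55² + 0.24² + 0.16² + (-0.09)² + (-0.85)² + 0.31² = 1.2224
Proportion of variance = 1.2224 / 7 = 0.1746.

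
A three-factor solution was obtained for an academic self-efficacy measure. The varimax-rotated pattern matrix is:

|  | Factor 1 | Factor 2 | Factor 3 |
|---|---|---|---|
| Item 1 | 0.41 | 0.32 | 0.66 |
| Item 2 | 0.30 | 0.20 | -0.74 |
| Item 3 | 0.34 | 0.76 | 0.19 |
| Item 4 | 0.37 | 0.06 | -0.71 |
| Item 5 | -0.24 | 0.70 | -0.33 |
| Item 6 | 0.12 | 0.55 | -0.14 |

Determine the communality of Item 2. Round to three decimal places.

h² = 0.30² + 0.20² + (-0.74)² = 0.0900 + 0.0400 + 0.5476 = 0.6776

0.678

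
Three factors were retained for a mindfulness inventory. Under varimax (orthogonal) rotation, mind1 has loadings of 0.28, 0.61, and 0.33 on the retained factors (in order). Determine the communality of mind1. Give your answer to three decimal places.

h² = 0.28² + 0.61² + 0.33² = 0.0784 + 0.3721 + 0.1089 = 0.5594

0.559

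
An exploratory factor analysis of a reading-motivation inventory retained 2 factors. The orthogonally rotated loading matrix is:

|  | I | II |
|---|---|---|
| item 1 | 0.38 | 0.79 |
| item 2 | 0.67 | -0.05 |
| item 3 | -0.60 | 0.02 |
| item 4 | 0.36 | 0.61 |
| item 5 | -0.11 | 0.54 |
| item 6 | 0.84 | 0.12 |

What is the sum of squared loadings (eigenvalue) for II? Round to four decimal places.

SS loadings for II = 0.79² + (-0.05)² + 0.02² + 0.61² + 0.54² + 0.12² = 0.6241 + 0.0025 + 0.0004 + 0.3721 + 0.2916 + 0.0144 = 1.3051

1.3051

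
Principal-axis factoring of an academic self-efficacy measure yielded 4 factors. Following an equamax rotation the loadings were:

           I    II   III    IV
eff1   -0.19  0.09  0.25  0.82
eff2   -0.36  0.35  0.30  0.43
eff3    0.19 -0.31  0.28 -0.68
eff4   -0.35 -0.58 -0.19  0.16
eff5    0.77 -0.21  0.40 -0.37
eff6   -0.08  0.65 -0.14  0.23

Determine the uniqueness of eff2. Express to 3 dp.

h² = (-0.36)² + 0.35² + 0.30² + 0.43² = 0.1296 + 0.1225 + 0.0900 + 0.1849 = 0.5270
Uniqueness u² = 1 − h² = 1 − 0.5270 = 0.4730

0.473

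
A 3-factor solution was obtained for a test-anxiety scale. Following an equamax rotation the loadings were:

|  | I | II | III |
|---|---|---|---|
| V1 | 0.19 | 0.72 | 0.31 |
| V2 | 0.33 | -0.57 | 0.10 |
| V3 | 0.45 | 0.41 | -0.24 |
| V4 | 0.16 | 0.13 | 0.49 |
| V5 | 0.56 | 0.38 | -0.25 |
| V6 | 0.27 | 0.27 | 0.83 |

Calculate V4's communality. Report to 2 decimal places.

0.28

h² = 0.16² + 0.13² + 0.49² = 0.0256 + 0.0169 + 0.2401 = 0.2826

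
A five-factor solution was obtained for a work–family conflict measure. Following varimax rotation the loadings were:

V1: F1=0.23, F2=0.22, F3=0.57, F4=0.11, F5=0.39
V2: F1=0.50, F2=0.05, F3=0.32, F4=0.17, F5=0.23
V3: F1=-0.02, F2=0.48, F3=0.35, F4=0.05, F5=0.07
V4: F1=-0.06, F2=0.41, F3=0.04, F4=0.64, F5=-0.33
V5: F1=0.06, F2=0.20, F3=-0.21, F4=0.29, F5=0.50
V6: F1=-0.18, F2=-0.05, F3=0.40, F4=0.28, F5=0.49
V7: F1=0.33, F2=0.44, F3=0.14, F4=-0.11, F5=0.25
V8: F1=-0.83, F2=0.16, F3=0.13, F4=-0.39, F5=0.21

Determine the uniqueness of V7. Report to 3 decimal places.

h² = 0.33² + 0.44² + 0.14² + (-0.11)² + 0.25² = 0.1089 + 0.1936 + 0.0196 + 0.0121 + 0.0625 = 0.3967
Uniqueness u² = 1 − h² = 1 − 0.3967 = 0.6033

0.603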